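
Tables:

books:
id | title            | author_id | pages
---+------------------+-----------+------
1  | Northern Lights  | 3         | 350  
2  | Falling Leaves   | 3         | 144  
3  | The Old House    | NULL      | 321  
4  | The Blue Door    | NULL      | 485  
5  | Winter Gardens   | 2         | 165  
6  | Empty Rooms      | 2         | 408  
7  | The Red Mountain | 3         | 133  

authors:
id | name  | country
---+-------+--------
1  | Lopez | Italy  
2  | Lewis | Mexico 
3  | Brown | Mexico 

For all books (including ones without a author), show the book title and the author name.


LEFT JOIN keeps every row from books (the left table); where author_id has no match in authors, the author columns become NULL. Walk through each book:
  - book 1 (Northern Lights): author_id=3 -> matches Brown
  - book 2 (Falling Leaves): author_id=3 -> matches Brown
  - book 3 (The Old House): author_id=NULL, no match -> kept with NULL
  - book 4 (The Blue Door): author_id=NULL, no match -> kept with NULL
  - book 5 (Winter Gardens): author_id=2 -> matches Lewis
  - book 6 (Empty Rooms): author_id=2 -> matches Lewis
  - book 7 (The Red Mountain): author_id=3 -> matches Brown
All 7 rows appear; 2 have NULL author.

SQL:
SELECT a.title, b.name AS author
FROM books a
LEFT JOIN authors b ON a.author_id = b.id

Result:
title            | author
-----------------+-------
Northern Lights  | Brown 
Falling Leaves   | Brown 
The Old House    | NULL  
The Blue Door    | NULL  
Winter Gardens   | Lewis 
Empty Rooms      | Lewis 
The Red Mountain | Brown 


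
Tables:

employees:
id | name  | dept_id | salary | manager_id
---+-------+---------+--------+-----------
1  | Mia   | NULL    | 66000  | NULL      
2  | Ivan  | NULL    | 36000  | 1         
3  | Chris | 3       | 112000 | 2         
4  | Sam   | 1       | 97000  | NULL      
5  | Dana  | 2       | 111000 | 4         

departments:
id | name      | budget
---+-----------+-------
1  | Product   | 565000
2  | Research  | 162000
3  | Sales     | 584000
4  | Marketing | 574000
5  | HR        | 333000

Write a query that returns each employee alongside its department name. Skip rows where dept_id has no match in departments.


INNER JOIN keeps only employees rows whose dept_id matches an id in departments. Walk through each employee:
  - employee 1 (Mia): dept_id=NULL, no match -> dropped
  - employee 2 (Ivan): dept_id=NULL, no match -> dropped
  - employee 3 (Chris): dept_id=3 -> matches Sales
  - employee 4 (Sam): dept_id=1 -> matches Product
  - employee 5 (Dana): dept_id=2 -> matches Research
So 2 of 5 rows are dropped.

SQL:
SELECT a.name, b.name AS department
FROM employees a
INNER JOIN departments b ON a.dept_id = b.id

Result:
name  | department
------+-----------
Chris | Sales     
Sam   | Product   
Dana  | Research  


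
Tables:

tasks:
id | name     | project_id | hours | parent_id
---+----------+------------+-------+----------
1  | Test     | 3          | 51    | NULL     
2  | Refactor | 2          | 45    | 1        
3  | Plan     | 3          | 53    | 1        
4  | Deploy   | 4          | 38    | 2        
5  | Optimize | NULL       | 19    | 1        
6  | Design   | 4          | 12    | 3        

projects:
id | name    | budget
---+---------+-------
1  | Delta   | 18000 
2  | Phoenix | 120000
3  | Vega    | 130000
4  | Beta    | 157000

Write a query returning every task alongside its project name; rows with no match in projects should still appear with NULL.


LEFT JOIN keeps every row from tasks (the left table); where project_id has no match in projects, the project columns become NULL. Walk through each task:
  - task 1 (Test): project_id=3 -> matches Vega
  - task 2 (Refactor): project_id=2 -> matches Phoenix
  - task 3 (Plan): project_id=3 -> matches Vega
  - task 4 (Deploy): project_id=4 -> matches Beta
  - task 5 (Optimize): project_id=NULL, no match -> kept with NULL
  - task 6 (Design): project_id=4 -> matches Beta
All 6 rows appear; 1 has NULL project.

SQL:
SELECT a.name, b.name AS project
FROM tasks a
LEFT JOIN projects b ON a.project_id = b.id

Result:
name     | project
---------+--------
Test     | Vega   
Refactor | Phoenix
Plan     | Vega   
Deploy   | Beta   
Optimize | NULL   
Design   | Beta   


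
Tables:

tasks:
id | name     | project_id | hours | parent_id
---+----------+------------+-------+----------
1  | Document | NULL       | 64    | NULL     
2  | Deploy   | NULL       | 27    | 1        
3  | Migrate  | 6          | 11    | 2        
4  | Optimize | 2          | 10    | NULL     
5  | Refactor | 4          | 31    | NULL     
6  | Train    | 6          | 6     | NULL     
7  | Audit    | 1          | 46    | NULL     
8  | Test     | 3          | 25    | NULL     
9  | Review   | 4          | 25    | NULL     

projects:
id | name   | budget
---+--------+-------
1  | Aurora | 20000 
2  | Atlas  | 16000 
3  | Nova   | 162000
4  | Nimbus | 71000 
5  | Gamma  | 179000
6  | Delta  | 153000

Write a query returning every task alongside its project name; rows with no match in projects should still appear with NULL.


LEFT JOIN keeps every row from tasks (the left table); where project_id has no match in projects, the project columns become NULL. Walk through each task:
  - task 1 (Document): project_id=NULL, no match -> kept with NULL
  - task 2 (Deploy): project_id=NULL, no match -> kept with NULL
  - task 3 (Migrate): project_id=6 -> matches Delta
  - task 4 (Optimize): project_id=2 -> matches Atlas
  - task 5 (Refactor): project_id=4 -> matches Nimbus
  - task 6 (Train): project_id=6 -> matches Delta
  - task 7 (Audit): project_id=1 -> matches Aurora
  - task 8 (Test): project_id=3 -> matches Nova
  - task 9 (Review): project_id=4 -> matches Nimbus
All 9 rows appear; 2 have NULL project.

SQL:
SELECT a.name, b.name AS project
FROM tasks a
LEFT JOIN projects b ON a.project_id = b.id

Result:
name     | project
---------+--------
Document | NULL   
Deploy   | NULL   
Migrate  | Delta  
Optimize | Atlas  
Refactor | Nimbus 
Train    | Delta  
Audit    | Aurora 
Test     | Nova   
Review   | Nimbus 


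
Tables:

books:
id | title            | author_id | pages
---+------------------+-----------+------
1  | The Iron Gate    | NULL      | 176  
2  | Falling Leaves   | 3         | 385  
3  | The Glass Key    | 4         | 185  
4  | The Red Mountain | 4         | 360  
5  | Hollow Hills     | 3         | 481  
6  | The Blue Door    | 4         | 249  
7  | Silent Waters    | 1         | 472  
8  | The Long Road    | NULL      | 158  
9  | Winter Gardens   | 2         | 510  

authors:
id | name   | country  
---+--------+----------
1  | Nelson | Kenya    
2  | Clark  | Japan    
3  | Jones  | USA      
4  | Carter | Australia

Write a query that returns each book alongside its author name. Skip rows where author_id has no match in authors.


INNER JOIN keeps only books rows whose author_id matches an id in authors. Walk through each book:
  - book 1 (The Iron Gate): author_id=NULL, no match -> dropped
  - book 2 (Falling Leaves): author_id=3 -> matches Jones
  - book 3 (The Glass Key): author_id=4 -> matches Carter
  - book 4 (The Red Mountain): author_id=4 -> matches Carter
  - book 5 (Hollow Hills): author_id=3 -> matches Jones
  - book 6 (The Blue Door): author_id=4 -> matches Carter
  - book 7 (Silent Waters): author_id=1 -> matches Nelson
  - book 8 (The Long Road): author_id=NULL, no match -> dropped
  - book 9 (Winter Gardens): author_id=2 -> matches Clark
So 2 of 9 rows are dropped.

SQL:
SELECT a.title, b.name AS author
FROM books a
INNER JOIN authors b ON a.author_id = b.id

Result:
title            | author
-----------------+-------
Falling Leaves   | Jones 
The Glass Key    | Carter
The Red Mountain | Carter
Hollow Hills     | Jones 
The Blue Door    | Carter
Silent Waters    | Nelson
Winter Gardens   | Clark 


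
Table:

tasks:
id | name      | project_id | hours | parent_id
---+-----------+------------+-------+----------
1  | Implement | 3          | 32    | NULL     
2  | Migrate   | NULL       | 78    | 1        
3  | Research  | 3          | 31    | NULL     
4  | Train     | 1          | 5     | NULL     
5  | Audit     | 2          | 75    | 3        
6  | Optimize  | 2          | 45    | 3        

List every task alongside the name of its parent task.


This is a self-join: tasks is joined to a second copy of itself, matching each row's parent_id to another row's id. Use LEFT JOIN so rows with parent_id=NULL are kept.
  - task 1 (Implement): parent_id=NULL -> NULL
  - task 2 (Migrate): parent_id=1 -> Implement
  - task 3 (Research): parent_id=NULL -> NULL
  - task 4 (Train): parent_id=NULL -> NULL
  - task 5 (Audit): parent_id=3 -> Research
  - task 6 (Optimize): parent_id=3 -> Research

SQL:
SELECT a.name AS item, b.name AS parent
FROM tasks a
LEFT JOIN tasks b ON a.parent_id = b.id

Result:
item      | parent   
----------+----------
Implement | NULL     
Migrate   | Implement
Research  | NULL     
Train     | NULL     
Audit     | Research 
Optimize  | Research 


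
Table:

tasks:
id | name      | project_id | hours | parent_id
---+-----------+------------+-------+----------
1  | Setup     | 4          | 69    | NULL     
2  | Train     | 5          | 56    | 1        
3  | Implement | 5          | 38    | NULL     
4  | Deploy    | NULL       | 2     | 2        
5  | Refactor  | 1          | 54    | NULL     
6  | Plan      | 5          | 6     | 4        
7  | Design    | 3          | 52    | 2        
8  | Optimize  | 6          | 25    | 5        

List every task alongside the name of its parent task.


This is a self-join: tasks is joined to a second copy of itself, matching each row's parent_id to another row's id. Use LEFT JOIN so rows with parent_id=NULL are kept.
  - task 1 (Setup): parent_id=NULL -> NULL
  - task 2 (Train): parent_id=1 -> Setup
  - task 3 (Implement): parent_id=NULL -> NULL
  - task 4 (Deploy): parent_id=2 -> Train
  - task 5 (Refactor): parent_id=NULL -> NULL
  - task 6 (Plan): parent_id=4 -> Deploy
  - task 7 (Design): parent_id=2 -> Train
  - task 8 (Optimize): parent_id=5 -> Refactor

SQL:
SELECT a.name AS item, b.name AS parent
FROM tasks a
LEFT JOIN tasks b ON a.parent_id = b.id

Result:
item      | parent  
----------+---------
Setup     | NULL    
Train     | Setup   
Implement | NULL    
Deploy    | Train   
Refactor  | NULL    
Plan      | Deploy  
Design    | Train   
Optimize  | Refactor


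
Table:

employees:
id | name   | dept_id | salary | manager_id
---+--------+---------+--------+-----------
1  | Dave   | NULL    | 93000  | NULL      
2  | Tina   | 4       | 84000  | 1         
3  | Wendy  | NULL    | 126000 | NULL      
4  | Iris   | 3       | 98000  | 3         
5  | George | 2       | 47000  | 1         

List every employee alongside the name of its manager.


This is a self-join: employees is joined to a second copy of itself, matching each row's manager_id to another row's id. Use LEFT JOIN so rows with manager_id=NULL are kept.
  - employee 1 (Dave): manager_id=NULL -> NULL
  - employee 2 (Tina): manager_id=1 -> Dave
  - employee 3 (Wendy): manager_id=NULL -> NULL
  - employee 4 (Iris): manager_id=3 -> Wendy
  - employee 5 (George): manager_id=1 -> Dave

SQL:
SELECT a.name AS item, b.name AS manager
FROM employees a
LEFT JOIN employees b ON a.manager_id = b.id

Result:
item   | manager
-------+--------
Dave   | NULL   
Tina   | Dave   
Wendy  | NULL   
Iris   | Wendy  
George | Dave   


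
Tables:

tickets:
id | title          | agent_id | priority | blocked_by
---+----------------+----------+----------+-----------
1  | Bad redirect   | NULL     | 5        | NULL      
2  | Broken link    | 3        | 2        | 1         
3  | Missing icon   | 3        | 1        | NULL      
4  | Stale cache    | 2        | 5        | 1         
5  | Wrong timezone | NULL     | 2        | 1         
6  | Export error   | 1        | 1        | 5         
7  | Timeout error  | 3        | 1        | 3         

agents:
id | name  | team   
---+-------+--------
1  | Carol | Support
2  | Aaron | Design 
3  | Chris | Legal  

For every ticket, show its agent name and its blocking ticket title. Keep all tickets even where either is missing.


Two LEFT JOINs from the same base table tickets: one to agents via agent_id, one to tickets itself via blocked_by. Both are LEFT so every ticket is preserved.
Match against agents:
  - ticket 1 (Bad redirect): agent_id=NULL, no match -> kept with NULL
  - ticket 2 (Broken link): agent_id=3 -> matches Chris
  - ticket 3 (Missing icon): agent_id=3 -> matches Chris
  - ticket 4 (Stale cache): agent_id=2 -> matches Aaron
  - ticket 5 (Wrong timezone): agent_id=NULL, no match -> kept with NULL
  - ticket 6 (Export error): agent_id=1 -> matches Carol
  - ticket 7 (Timeout error): agent_id=3 -> matches Chris
Match against tickets (self):
  - ticket 1 (Bad redirect): blocked_by=NULL -> NULL
  - ticket 2 (Broken link): blocked_by=1 -> Bad redirect
  - ticket 3 (Missing icon): blocked_by=NULL -> NULL
  - ticket 4 (Stale cache): blocked_by=1 -> Bad redirect
  - ticket 5 (Wrong timezone): blocked_by=1 -> Bad redirect
  - ticket 6 (Export error): blocked_by=5 -> Wrong timezone
  - ticket 7 (Timeout error): blocked_by=3 -> Missing icon

SQL:
SELECT a.title, b.name AS agent, c.title AS blocked_by
FROM tickets a
LEFT JOIN agents b ON a.agent_id = b.id
LEFT JOIN tickets c ON a.blocked_by = c.id

Result:
title          | agent | blocked_by    
---------------+-------+---------------
Bad redirect   | NULL  | NULL          
Broken link    | Chris | Bad redirect  
Missing icon   | Chris | NULL          
Stale cache    | Aaron | Bad redirect  
Wrong timezone | NULL  | Bad redirect  
Export error   | Carol | Wrong timezone
Timeout error  | Chris | Missing icon  


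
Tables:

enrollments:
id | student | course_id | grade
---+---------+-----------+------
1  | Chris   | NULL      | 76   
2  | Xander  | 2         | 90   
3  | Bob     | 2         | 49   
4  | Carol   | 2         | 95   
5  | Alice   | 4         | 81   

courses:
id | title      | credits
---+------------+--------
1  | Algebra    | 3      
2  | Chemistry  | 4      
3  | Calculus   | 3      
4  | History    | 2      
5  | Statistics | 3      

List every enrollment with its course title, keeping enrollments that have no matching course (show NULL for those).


LEFT JOIN keeps every row from enrollments (the left table); where course_id has no match in courses, the course columns become NULL. Walk through each enrollment:
  - enrollment 1 (Chris): course_id=NULL, no match -> kept with NULL
  - enrollment 2 (Xander): course_id=2 -> matches Chemistry
  - enrollment 3 (Bob): course_id=2 -> matches Chemistry
  - enrollment 4 (Carol): course_id=2 -> matches Chemistry
  - enrollment 5 (Alice): course_id=4 -> matches History
All 5 rows appear; 1 has NULL course.

SQL:
SELECT a.student, b.title AS course
FROM enrollments a
LEFT JOIN courses b ON a.course_id = b.id

Result:
student | course   
--------+----------
Chris   | NULL     
Xander  | Chemistry
Bob     | Chemistry
Carol   | Chemistry
Alice   | History  


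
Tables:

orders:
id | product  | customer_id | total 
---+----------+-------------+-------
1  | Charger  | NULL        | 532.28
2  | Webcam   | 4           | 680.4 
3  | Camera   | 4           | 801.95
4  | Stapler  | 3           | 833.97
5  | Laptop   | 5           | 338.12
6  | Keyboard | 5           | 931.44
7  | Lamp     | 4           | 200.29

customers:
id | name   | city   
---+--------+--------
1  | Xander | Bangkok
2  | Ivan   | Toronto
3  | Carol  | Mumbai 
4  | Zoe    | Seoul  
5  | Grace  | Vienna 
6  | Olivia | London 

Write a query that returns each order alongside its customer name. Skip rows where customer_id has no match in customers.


INNER JOIN keeps only orders rows whose customer_id matches an id in customers. Walk through each order:
  - order 1 (Charger): customer_id=NULL, no match -> dropped
  - order 2 (Webcam): customer_id=4 -> matches Zoe
  - order 3 (Camera): customer_id=4 -> matches Zoe
  - order 4 (Stapler): customer_id=3 -> matches Carol
  - order 5 (Laptop): customer_id=5 -> matches Grace
  - order 6 (Keyboard): customer_id=5 -> matches Grace
  - order 7 (Lamp): customer_id=4 -> matches Zoe
So 1 of 7 rows is dropped.

SQL:
SELECT a.product, b.name AS customer
FROM orders a
INNER JOIN customers b ON a.customer_id = b.id

Result:
product  | customer
---------+---------
Webcam   | Zoe     
Camera   | Zoe     
Stapler  | Carol   
Laptop   | Grace   
Keyboard | Grace   
Lamp     | Zoe     


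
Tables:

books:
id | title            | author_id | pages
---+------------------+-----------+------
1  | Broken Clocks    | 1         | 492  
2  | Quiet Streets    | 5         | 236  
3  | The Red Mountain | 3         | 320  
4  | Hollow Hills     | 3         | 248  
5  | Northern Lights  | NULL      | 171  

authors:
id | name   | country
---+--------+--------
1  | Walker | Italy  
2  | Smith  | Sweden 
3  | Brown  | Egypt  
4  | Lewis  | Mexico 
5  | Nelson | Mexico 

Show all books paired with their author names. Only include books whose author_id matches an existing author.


INNER JOIN keeps only books rows whose author_id matches an id in authors. Walk through each book:
  - book 1 (Broken Clocks): author_id=1 -> matches Walker
  - book 2 (Quiet Streets): author_id=5 -> matches Nelson
  - book 3 (The Red Mountain): author_id=3 -> matches Brown
  - book 4 (Hollow Hills): author_id=3 -> matches Brown
  - book 5 (Northern Lights): author_id=NULL, no match -> dropped
So 1 of 5 rows is dropped.

SQL:
SELECT a.title, b.name AS author
FROM books a
INNER JOIN authors b ON a.author_id = b.id

Result:
title            | author
-----------------+-------
Broken Clocks    | Walker
Quiet Streets    | Nelson
The Red Mountain | Brown 
Hollow Hills     | Brown 


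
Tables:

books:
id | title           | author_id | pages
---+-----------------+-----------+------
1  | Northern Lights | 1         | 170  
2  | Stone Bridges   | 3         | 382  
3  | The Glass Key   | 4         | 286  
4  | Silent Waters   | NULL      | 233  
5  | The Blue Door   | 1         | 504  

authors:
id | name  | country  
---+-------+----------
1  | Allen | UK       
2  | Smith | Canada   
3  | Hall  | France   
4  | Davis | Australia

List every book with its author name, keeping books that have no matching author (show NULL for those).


LEFT JOIN keeps every row from books (the left table); where author_id has no match in authors, the author columns become NULL. Walk through each book:
  - book 1 (Northern Lights): author_id=1 -> matches Allen
  - book 2 (Stone Bridges): author_id=3 -> matches Hall
  - book 3 (The Glass Key): author_id=4 -> matches Davis
  - book 4 (Silent Waters): author_id=NULL, no match -> kept with NULL
  - book 5 (The Blue Door): author_id=1 -> matches Allen
All 5 rows appear; 1 has NULL author.

SQL:
SELECT a.title, b.name AS author
FROM books a
LEFT JOIN authors b ON a.author_id = b.id

Result:
title           | author
----------------+-------
Northern Lights | Allen 
Stone Bridges   | Hall  
The Glass Key   | Davis 
Silent Waters   | NULL  
The Blue Door   | Allen 


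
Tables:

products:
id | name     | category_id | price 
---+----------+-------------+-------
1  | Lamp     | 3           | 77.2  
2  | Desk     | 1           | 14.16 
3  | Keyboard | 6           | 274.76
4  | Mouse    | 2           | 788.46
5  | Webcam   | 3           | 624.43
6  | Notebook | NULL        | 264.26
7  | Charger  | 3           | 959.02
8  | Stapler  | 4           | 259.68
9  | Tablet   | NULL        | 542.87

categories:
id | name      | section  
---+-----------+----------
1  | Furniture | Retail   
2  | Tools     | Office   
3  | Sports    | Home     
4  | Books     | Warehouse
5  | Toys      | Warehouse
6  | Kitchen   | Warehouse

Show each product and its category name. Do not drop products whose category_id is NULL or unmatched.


LEFT JOIN keeps every row from products (the left table); where category_id has no match in categories, the category columns become NULL. Walk through each product:
  - product 1 (Lamp): category_id=3 -> matches Sports
  - product 2 (Desk): category_id=1 -> matches Furniture
  - product 3 (Keyboard): category_id=6 -> matches Kitchen
  - product 4 (Mouse): category_id=2 -> matches Tools
  - product 5 (Webcam): category_id=3 -> matches Sports
  - product 6 (Notebook): category_id=NULL, no match -> kept with NULL
  - product 7 (Charger): category_id=3 -> matches Sports
  - product 8 (Stapler): category_id=4 -> matches Books
  - product 9 (Tablet): category_id=NULL, no match -> kept with NULL
All 9 rows appear; 2 have NULL category.

SQL:
SELECT a.name, b.name AS category
FROM products a
LEFT JOIN categories b ON a.category_id = b.id

Result:
name     | category 
---------+----------
Lamp     | Sports   
Desk     | Furniture
Keyboard | Kitchen  
Mouse    | Tools    
Webcam   | Sports   
Notebook | NULL     
Charger  | Sports   
Stapler  | Books    
Tablet   | NULL     


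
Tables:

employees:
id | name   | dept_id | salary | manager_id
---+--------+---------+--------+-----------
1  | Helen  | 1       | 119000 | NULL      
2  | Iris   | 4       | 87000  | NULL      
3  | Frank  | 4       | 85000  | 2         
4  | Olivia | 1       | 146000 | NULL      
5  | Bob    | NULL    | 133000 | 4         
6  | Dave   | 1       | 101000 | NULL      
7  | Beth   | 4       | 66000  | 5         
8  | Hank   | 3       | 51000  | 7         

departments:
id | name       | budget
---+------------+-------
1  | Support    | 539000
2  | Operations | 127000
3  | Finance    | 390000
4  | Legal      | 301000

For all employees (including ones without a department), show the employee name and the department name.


LEFT JOIN keeps every row from employees (the left table); where dept_id has no match in departments, the department columns become NULL. Walk through each employee:
  - employee 1 (Helen): dept_id=1 -> matches Support
  - employee 2 (Iris): dept_id=4 -> matches Legal
  - employee 3 (Frank): dept_id=4 -> matches Legal
  - employee 4 (Olivia): dept_id=1 -> matches Support
  - employee 5 (Bob): dept_id=NULL, no match -> kept with NULL
  - employee 6 (Dave): dept_id=1 -> matches Support
  - employee 7 (Beth): dept_id=4 -> matches Legal
  - employee 8 (Hank): dept_id=3 -> matches Finance
All 8 rows appear; 1 has NULL department.

SQL:
SELECT a.name, b.name AS department
FROM employees a
LEFT JOIN departments b ON a.dept_id = b.id

Result:
name   | department
-------+-----------
Helen  | Support   
Iris   | Legal     
Frank  | Legal     
Olivia | Support   
Bob    | NULL      
Dave   | Support   
Beth   | Legal     
Hank   | Finance   


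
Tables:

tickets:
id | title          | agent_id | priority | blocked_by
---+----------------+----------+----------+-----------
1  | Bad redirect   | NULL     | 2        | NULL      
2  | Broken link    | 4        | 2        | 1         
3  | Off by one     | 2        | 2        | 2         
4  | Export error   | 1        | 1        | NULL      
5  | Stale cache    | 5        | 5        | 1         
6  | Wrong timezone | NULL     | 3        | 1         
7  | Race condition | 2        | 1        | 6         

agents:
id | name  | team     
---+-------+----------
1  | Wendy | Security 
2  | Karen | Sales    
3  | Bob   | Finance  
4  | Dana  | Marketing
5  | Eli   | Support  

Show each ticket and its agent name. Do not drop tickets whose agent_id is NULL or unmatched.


LEFT JOIN keeps every row from tickets (the left table); where agent_id has no match in agents, the agent columns become NULL. Walk through each ticket:
  - ticket 1 (Bad redirect): agent_id=NULL, no match -> kept with NULL
  - ticket 2 (Broken link): agent_id=4 -> matches Dana
  - ticket 3 (Off by one): agent_id=2 -> matches Karen
  - ticket 4 (Export error): agent_id=1 -> matches Wendy
  - ticket 5 (Stale cache): agent_id=5 -> matches Eli
  - ticket 6 (Wrong timezone): agent_id=NULL, no match -> kept with NULL
  - ticket 7 (Race condition): agent_id=2 -> matches Karen
All 7 rows appear; 2 have NULL agent.

SQL:
SELECT a.title, b.name AS agent
FROM tickets a
LEFT JOIN agents b ON a.agent_id = b.id

Result:
title          | agent
---------------+------
Bad redirect   | NULL 
Broken link    | Dana 
Off by one     | Karen
Export error   | Wendy
Stale cache    | Eli  
Wrong timezone | NULL 
Race condition | Karen


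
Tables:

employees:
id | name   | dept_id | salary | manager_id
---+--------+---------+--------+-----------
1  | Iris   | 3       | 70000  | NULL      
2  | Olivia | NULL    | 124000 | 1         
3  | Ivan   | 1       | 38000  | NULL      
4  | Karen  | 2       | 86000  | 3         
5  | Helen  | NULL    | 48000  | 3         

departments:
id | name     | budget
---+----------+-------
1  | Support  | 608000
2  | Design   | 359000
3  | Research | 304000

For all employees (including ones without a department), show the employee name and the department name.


LEFT JOIN keeps every row from employees (the left table); where dept_id has no match in departments, the department columns become NULL. Walk through each employee:
  - employee 1 (Iris): dept_id=3 -> matches Research
  - employee 2 (Olivia): dept_id=NULL, no match -> kept with NULL
  - employee 3 (Ivan): dept_id=1 -> matches Support
  - employee 4 (Karen): dept_id=2 -> matches Design
  - employee 5 (Helen): dept_id=NULL, no match -> kept with NULL
All 5 rows appear; 2 have NULL department.

SQL:
SELECT a.name, b.name AS department
FROM employees a
LEFT JOIN departments b ON a.dept_id = b.id

Result:
name   | department
-------+-----------
Iris   | Research  
Olivia | NULL      
Ivan   | Support   
Karen  | Design    
Helen  | NULL      


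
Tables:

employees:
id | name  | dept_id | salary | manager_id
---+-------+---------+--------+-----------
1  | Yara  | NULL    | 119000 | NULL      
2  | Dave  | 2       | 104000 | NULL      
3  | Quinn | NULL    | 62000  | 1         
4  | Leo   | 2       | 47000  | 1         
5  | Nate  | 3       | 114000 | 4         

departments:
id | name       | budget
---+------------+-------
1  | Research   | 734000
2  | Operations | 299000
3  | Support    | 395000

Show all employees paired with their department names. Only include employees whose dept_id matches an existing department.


INNER JOIN keeps only employees rows whose dept_id matches an id in departments. Walk through each employee:
  - employee 1 (Yara): dept_id=NULL, no match -> dropped
  - employee 2 (Dave): dept_id=2 -> matches Operations
  - employee 3 (Quinn): dept_id=NULL, no match -> dropped
  - employee 4 (Leo): dept_id=2 -> matches Operations
  - employee 5 (Nate): dept_id=3 -> matches Support
So 2 of 5 rows are dropped.

SQL:
SELECT a.name, b.name AS department
FROM employees a
INNER JOIN departments b ON a.dept_id = b.id

Result:
name | department
-----+-----------
Dave | Operations
Leo  | Operations
Nate | Support   


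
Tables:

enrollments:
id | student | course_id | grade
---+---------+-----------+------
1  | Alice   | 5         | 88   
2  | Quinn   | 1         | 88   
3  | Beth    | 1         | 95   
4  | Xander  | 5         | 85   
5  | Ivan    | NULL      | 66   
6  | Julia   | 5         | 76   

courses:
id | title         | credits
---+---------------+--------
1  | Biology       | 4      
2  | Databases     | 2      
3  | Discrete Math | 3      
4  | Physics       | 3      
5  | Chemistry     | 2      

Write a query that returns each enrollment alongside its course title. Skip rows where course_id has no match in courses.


INNER JOIN keeps only enrollments rows whose course_id matches an id in courses. Walk through each enrollment:
  - enrollment 1 (Alice): course_id=5 -> matches Chemistry
  - enrollment 2 (Quinn): course_id=1 -> matches Biology
  - enrollment 3 (Beth): course_id=1 -> matches Biology
  - enrollment 4 (Xander): course_id=5 -> matches Chemistry
  - enrollment 5 (Ivan): course_id=NULL, no match -> dropped
  - enrollment 6 (Julia): course_id=5 -> matches Chemistry
So 1 of 6 rows is dropped.

SQL:
SELECT a.student, b.title AS course
FROM enrollments a
INNER JOIN courses b ON a.course_id = b.id

Result:
student | course   
--------+----------
Alice   | Chemistry
Quinn   | Biology  
Beth    | Biology  
Xander  | Chemistry
Julia   | Chemistry


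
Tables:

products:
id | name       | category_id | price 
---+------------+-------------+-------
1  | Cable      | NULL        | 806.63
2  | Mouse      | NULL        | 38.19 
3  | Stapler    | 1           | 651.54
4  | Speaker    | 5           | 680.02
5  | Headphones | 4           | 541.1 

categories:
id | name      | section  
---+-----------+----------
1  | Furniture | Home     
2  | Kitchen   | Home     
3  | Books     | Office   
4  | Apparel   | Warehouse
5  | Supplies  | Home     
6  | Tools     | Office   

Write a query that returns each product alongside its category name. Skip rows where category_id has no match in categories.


INNER JOIN keeps only products rows whose category_id matches an id in categories. Walk through each product:
  - product 1 (Cable): category_id=NULL, no match -> dropped
  - product 2 (Mouse): category_id=NULL, no match -> dropped
  - product 3 (Stapler): category_id=1 -> matches Furniture
  - product 4 (Speaker): category_id=5 -> matches Supplies
  - product 5 (Headphones): category_id=4 -> matches Apparel
So 2 of 5 rows are dropped.

SQL:
SELECT a.name, b.name AS category
FROM products a
INNER JOIN categories b ON a.category_id = b.id

Result:
name       | category 
-----------+----------
Stapler    | Furniture
Speaker    | Supplies 
Headphones | Apparel  


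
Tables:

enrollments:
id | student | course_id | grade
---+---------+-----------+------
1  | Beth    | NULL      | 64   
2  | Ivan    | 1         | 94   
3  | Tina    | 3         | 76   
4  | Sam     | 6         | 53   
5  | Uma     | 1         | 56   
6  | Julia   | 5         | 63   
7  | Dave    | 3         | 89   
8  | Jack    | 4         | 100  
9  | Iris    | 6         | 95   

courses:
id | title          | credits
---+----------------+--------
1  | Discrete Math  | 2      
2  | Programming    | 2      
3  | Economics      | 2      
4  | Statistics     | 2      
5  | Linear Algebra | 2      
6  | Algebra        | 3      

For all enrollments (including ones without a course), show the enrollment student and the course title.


LEFT JOIN keeps every row from enrollments (the left table); where course_id has no match in courses, the course columns become NULL. Walk through each enrollment:
  - enrollment 1 (Beth): course_id=NULL, no match -> kept with NULL
  - enrollment 2 (Ivan): course_id=1 -> matches Discrete Math
  - enrollment 3 (Tina): course_id=3 -> matches Economics
  - enrollment 4 (Sam): course_id=6 -> matches Algebra
  - enrollment 5 (Uma): course_id=1 -> matches Discrete Math
  - enrollment 6 (Julia): course_id=5 -> matches Linear Algebra
  - enrollment 7 (Dave): course_id=3 -> matches Economics
  - enrollment 8 (Jack): course_id=4 -> matches Statistics
  - enrollment 9 (Iris): course_id=6 -> matches Algebra
All 9 rows appear; 1 has NULL course.

SQL:
SELECT a.student, b.title AS course
FROM enrollments a
LEFT JOIN courses b ON a.course_id = b.id

Result:
student | course        
--------+---------------
Beth    | NULL          
Ivan    | Discrete Math 
Tina    | Economics     
Sam     | Algebra       
Uma     | Discrete Math 
Julia   | Linear Algebra
Dave    | Economics     
Jack    | Statistics    
Iris    | Algebra       


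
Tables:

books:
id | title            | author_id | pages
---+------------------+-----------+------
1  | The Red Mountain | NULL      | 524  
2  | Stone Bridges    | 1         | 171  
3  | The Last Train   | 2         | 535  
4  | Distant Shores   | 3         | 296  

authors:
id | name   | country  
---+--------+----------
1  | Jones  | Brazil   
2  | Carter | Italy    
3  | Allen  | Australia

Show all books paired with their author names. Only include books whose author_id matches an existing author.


INNER JOIN keeps only books rows whose author_id matches an id in authors. Walk through each book:
  - book 1 (The Red Mountain): author_id=NULL, no match -> dropped
  - book 2 (Stone Bridges): author_id=1 -> matches Jones
  - book 3 (The Last Train): author_id=2 -> matches Carter
  - book 4 (Distant Shores): author_id=3 -> matches Allen
So 1 of 4 rows is dropped.

SQL:
SELECT a.title, b.name AS author
FROM books a
INNER JOIN authors b ON a.author_id = b.id

Result:
title          | author
---------------+-------
Stone Bridges  | Jones 
The Last Train | Carter
Distant Shores | Allen 


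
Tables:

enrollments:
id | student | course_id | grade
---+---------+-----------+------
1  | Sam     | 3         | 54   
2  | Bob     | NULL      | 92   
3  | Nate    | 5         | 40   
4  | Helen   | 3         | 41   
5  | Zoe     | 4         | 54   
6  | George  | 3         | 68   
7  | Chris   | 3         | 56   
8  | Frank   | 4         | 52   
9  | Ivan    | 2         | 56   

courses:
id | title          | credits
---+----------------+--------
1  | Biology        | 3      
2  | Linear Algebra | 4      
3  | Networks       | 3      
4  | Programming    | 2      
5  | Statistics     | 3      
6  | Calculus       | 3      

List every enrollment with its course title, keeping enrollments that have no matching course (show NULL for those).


LEFT JOIN keeps every row from enrollments (the left table); where course_id has no match in courses, the course columns become NULL. Walk through each enrollment:
  - enrollment 1 (Sam): course_id=3 -> matches Networks
  - enrollment 2 (Bob): course_id=NULL, no match -> kept with NULL
  - enrollment 3 (Nate): course_id=5 -> matches Statistics
  - enrollment 4 (Helen): course_id=3 -> matches Networks
  - enrollment 5 (Zoe): course_id=4 -> matches Programming
  - enrollment 6 (George): course_id=3 -> matches Networks
  - enrollment 7 (Chris): course_id=3 -> matches Networks
  - enrollment 8 (Frank): course_id=4 -> matches Programming
  - enrollment 9 (Ivan): course_id=2 -> matches Linear Algebra
All 9 rows appear; 1 has NULL course.

SQL:
SELECT a.student, b.title AS course
FROM enrollments a
LEFT JOIN courses b ON a.course_id = b.id

Result:
student | course        
--------+---------------
Sam     | Networks      
Bob     | NULL          
Nate    | Statistics    
Helen   | Networks      
Zoe     | Programming   
George  | Networks      
Chris   | Networks      
Frank   | Programming   
Ivan    | Linear Algebra


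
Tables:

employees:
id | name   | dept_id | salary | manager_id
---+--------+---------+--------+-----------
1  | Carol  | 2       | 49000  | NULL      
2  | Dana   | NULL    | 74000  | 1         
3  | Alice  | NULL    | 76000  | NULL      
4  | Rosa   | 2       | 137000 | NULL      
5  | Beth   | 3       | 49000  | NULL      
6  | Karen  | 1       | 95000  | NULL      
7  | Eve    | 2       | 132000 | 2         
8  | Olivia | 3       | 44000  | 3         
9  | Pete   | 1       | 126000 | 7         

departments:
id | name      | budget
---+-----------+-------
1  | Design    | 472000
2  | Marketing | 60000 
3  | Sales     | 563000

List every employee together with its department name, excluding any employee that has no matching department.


INNER JOIN keeps only employees rows whose dept_id matches an id in departments. Walk through each employee:
  - employee 1 (Carol): dept_id=2 -> matches Marketing
  - employee 2 (Dana): dept_id=NULL, no match -> dropped
  - employee 3 (Alice): dept_id=NULL, no match -> dropped
  - employee 4 (Rosa): dept_id=2 -> matches Marketing
  - employee 5 (Beth): dept_id=3 -> matches Sales
  - employee 6 (Karen): dept_id=1 -> matches Design
  - employee 7 (Eve): dept_id=2 -> matches Marketing
  - employee 8 (Olivia): dept_id=3 -> matches Sales
  - employee 9 (Pete): dept_id=1 -> matches Design
So 2 of 9 rows are dropped.

SQL:
SELECT a.name, b.name AS department
FROM employees a
INNER JOIN departments b ON a.dept_id = b.id

Result:
name   | department
-------+-----------
Carol  | Marketing 
Rosa   | Marketing 
Beth   | Sales     
Karen  | Design    
Eve    | Marketing 
Olivia | Sales     
Pete   | Design    


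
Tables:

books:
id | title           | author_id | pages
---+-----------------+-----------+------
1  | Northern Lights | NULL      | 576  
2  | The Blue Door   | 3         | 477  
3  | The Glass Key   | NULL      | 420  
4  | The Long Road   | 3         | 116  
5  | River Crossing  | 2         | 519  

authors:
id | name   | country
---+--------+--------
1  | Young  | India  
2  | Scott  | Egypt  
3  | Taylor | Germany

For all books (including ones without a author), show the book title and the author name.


LEFT JOIN keeps every row from books (the left table); where author_id has no match in authors, the author columns become NULL. Walk through each book:
  - book 1 (Northern Lights): author_id=NULL, no match -> kept with NULL
  - book 2 (The Blue Door): author_id=3 -> matches Taylor
  - book 3 (The Glass Key): author_id=NULL, no match -> kept with NULL
  - book 4 (The Long Road): author_id=3 -> matches Taylor
  - book 5 (River Crossing): author_id=2 -> matches Scott
All 5 rows appear; 2 have NULL author.

SQL:
SELECT a.title, b.name AS author
FROM books a
LEFT JOIN authors b ON a.author_id = b.id

Result:
title           | author
----------------+-------
Northern Lights | NULL  
The Blue Door   | Taylor
The Glass Key   | NULL  
The Long Road   | Taylor
River Crossing  | Scott 


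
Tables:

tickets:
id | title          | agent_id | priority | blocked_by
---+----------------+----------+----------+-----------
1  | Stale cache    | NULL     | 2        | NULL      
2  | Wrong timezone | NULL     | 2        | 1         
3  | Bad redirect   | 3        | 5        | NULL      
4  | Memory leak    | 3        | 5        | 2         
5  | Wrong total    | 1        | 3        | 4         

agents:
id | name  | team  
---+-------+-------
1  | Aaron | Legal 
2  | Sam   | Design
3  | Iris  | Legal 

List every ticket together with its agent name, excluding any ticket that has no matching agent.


INNER JOIN keeps only tickets rows whose agent_id matches an id in agents. Walk through each ticket:
  - ticket 1 (Stale cache): agent_id=NULL, no match -> dropped
  - ticket 2 (Wrong timezone): agent_id=NULL, no match -> dropped
  - ticket 3 (Bad redirect): agent_id=3 -> matches Iris
  - ticket 4 (Memory leak): agent_id=3 -> matches Iris
  - ticket 5 (Wrong total): agent_id=1 -> matches Aaron
So 2 of 5 rows are dropped.

SQL:
SELECT a.title, b.name AS agent
FROM tickets a
INNER JOIN agents b ON a.agent_id = b.id

Result:
title        | agent
-------------+------
Bad redirect | Iris 
Memory leak  | Iris 
Wrong total  | Aaron


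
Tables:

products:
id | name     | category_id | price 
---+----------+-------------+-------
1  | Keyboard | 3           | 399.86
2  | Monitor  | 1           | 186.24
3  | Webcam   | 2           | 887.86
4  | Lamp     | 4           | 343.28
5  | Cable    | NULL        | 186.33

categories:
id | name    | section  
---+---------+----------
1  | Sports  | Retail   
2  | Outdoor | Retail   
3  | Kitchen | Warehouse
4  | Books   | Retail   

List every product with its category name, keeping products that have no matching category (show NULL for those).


LEFT JOIN keeps every row from products (the left table); where category_id has no match in categories, the category columns become NULL. Walk through each product:
  - product 1 (Keyboard): category_id=3 -> matches Kitchen
  - product 2 (Monitor): category_id=1 -> matches Sports
  - product 3 (Webcam): category_id=2 -> matches Outdoor
  - product 4 (Lamp): category_id=4 -> matches Books
  - product 5 (Cable): category_id=NULL, no match -> kept with NULL
All 5 rows appear; 1 has NULL category.

SQL:
SELECT a.name, b.name AS category
FROM products a
LEFT JOIN categories b ON a.category_id = b.id

Result:
name     | category
---------+---------
Keyboard | Kitchen 
Monitor  | Sports  
Webcam   | Outdoor 
Lamp     | Books   
Cable    | NULL    


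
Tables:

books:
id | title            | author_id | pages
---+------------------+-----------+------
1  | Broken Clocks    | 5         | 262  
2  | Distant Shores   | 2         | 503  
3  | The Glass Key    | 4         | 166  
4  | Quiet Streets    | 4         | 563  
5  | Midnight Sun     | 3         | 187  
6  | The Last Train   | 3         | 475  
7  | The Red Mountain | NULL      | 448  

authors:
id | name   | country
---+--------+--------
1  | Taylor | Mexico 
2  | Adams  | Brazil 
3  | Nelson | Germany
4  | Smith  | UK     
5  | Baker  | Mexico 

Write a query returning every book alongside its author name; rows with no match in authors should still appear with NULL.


LEFT JOIN keeps every row from books (the left table); where author_id has no match in authors, the author columns become NULL. Walk through each book:
  - book 1 (Broken Clocks): author_id=5 -> matches Baker
  - book 2 (Distant Shores): author_id=2 -> matches Adams
  - book 3 (The Glass Key): author_id=4 -> matches Smith
  - book 4 (Quiet Streets): author_id=4 -> matches Smith
  - book 5 (Midnight Sun): author_id=3 -> matches Nelson
  - book 6 (The Last Train): author_id=3 -> matches Nelson
  - book 7 (The Red Mountain): author_id=NULL, no match -> kept with NULL
All 7 rows appear; 1 has NULL author.

SQL:
SELECT a.title, b.name AS author
FROM books a
LEFT JOIN authors b ON a.author_id = b.id

Result:
title            | author
-----------------+-------
Broken Clocks    | Baker 
Distant Shores   | Adams 
The Glass Key    | Smith 
Quiet Streets    | Smith 
Midnight Sun     | Nelson
The Last Train   | Nelson
The Red Mountain | NULL  
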